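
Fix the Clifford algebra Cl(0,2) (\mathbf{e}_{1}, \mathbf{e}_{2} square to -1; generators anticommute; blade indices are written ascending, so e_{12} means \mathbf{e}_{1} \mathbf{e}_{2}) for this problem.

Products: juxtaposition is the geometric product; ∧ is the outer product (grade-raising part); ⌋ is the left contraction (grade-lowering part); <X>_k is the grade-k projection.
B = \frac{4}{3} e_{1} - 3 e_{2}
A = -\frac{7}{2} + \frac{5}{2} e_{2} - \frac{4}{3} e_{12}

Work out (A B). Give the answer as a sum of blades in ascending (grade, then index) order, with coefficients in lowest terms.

step 1: \frac{15}{2} - \frac{26}{3} e_{1} + \frac{157}{18} e_{2} - \frac{10}{3} e_{12}
Answer: \frac{15}{2} - \frac{26}{3} e_{1} + \frac{157}{18} e_{2} - \frac{10}{3} e_{12}


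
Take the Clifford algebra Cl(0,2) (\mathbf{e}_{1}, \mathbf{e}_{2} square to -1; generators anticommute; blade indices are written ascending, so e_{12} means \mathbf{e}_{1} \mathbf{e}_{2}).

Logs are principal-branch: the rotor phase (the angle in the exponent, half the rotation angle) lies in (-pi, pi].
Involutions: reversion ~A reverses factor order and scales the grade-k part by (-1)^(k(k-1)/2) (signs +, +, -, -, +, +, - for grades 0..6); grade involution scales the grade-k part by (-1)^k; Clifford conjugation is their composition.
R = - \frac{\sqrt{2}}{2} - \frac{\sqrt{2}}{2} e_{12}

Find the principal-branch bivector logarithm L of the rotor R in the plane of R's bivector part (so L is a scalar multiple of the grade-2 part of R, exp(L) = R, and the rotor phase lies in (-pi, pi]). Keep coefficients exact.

The scalar part of R is - \frac{\sqrt{2}}{2}, and that scalar determines the rotor phase on the principal branch; recovering the unit plane as bivector-part over sine of the phase gives L = phase * plane.
Concretely: cos(phase) = - \frac{\sqrt{2}}{2} gives phase = ±\frac{3 \pi}{4}, and since phase/sin(phase) is even the sign is immaterial: L = (phase/sin(phase)) * <R>_2 = (\frac{3 \sqrt{2} \pi}{4}) * <R>_2.
Answer: - \frac{3 \pi}{4} e_{12}


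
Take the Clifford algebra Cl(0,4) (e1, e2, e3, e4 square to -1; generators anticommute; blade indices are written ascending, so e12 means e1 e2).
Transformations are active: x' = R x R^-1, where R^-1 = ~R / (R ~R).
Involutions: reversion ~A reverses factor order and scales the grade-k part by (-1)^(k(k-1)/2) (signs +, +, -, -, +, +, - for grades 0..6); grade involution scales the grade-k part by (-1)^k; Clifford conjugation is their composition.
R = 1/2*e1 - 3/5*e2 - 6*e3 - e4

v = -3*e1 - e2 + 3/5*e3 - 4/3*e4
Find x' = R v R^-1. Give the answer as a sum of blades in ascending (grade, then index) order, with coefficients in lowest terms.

~R = 1/2*e1 - 3/5*e2 - 6*e3 - e4, and R ~R = -3761/100, so R^-1 = ~R / (-3761/100).
R v = 19/6 - 23/10*e12 - 177/10*e13 - 11/3*e14 - 159/25*e23 - 1/5*e24 + 43/5*e34
Answer: 32899/11283*e1 + 4141/3761*e2 + 7717/18805*e3 + 5648/3761*e4


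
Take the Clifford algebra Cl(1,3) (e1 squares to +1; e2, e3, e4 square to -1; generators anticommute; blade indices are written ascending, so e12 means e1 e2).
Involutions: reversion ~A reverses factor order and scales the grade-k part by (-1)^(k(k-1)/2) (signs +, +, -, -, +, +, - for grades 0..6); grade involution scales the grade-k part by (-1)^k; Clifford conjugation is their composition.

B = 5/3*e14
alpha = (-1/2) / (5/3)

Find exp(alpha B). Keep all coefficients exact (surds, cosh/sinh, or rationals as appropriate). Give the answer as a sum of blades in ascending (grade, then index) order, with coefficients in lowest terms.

B^2 = (5/3)^2*(e14)^2 = 25/9*(+1) = 25/9 (a basis 2-blade squares to minus the product of its generators' squares).
B^2 = 25/9 — hyperbolic case — the even/odd split gives cosh and sinh: l = 5/3, alpha*l = -1/2, so exp(alpha B) = cosh(-1/2) + (sinh(-1/2)/(5/3))*B = cosh(1/2) + (-3*sinh(1/2)/5)*B.
Answer: cosh(1/2) - sinh(1/2)*e14


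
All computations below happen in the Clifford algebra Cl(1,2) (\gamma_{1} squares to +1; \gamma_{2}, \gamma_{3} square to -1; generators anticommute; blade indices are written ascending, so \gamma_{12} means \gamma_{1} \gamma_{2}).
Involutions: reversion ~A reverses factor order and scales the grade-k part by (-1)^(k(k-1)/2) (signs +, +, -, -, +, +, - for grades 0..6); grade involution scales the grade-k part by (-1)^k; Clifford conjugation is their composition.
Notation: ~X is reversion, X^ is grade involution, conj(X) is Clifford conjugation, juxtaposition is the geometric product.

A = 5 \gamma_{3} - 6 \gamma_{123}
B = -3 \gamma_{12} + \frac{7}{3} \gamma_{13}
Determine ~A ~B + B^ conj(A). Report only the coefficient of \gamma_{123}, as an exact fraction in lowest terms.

first term: -\frac{35}{3} \gamma_{1} + 14 \gamma_{2} + 18 \gamma_{3} + 15 \gamma_{123}
second term: \frac{35}{3} \gamma_{1} + 14 \gamma_{2} + 18 \gamma_{3} + 15 \gamma_{123}
Answer: 30


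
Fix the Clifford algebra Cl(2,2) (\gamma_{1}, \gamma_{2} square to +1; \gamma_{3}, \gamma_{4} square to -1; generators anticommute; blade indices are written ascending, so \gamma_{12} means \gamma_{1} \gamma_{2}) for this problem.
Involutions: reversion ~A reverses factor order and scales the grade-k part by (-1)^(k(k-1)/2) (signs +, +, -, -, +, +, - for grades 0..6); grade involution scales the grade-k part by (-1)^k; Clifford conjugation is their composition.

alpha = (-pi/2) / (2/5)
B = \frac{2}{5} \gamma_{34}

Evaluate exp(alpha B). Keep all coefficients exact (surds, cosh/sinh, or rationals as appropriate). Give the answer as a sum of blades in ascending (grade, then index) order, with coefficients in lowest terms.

B^2 = (\frac{2}{5})^2*(\gamma_{34})^2 = \frac{4}{25}*(-1) = -\frac{4}{25} (a basis 2-blade squares to minus the product of its generators' squares).
B^2 = -\frac{4}{25} — a negative square means the series sums to a rotation: l = \frac{2}{5}, alpha*l = - \frac{\pi}{2}, so exp(alpha B) = cos(- \frac{\pi}{2}) + (sin(- \frac{\pi}{2})/(\frac{2}{5}))*B = 0 + (- \frac{5}{2})*B.
Answer: -\gamma_{34}


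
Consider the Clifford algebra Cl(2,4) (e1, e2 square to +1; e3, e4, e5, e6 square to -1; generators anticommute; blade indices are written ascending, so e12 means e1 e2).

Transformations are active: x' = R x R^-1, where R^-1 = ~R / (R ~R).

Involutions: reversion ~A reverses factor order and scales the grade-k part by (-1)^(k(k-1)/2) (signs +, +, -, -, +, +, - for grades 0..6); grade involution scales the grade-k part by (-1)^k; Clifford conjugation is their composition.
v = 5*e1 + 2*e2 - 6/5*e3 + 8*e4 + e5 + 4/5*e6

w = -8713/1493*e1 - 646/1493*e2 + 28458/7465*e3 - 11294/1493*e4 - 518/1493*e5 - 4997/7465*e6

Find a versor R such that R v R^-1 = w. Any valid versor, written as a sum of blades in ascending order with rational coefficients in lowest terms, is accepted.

Sketch: the shared square -952/25 makes R = v + w = -1248/1493*e1 + 2340/1493*e2 + 3900/1493*e3 + 650/1493*e4 + 975/1493*e5 + 195/1493*e6 the natural versor; its sandwich fixes that direction, negates (v - w)/2, and sends v to w.
Answer: -1248/1493*e1 + 2340/1493*e2 + 3900/1493*e3 + 650/1493*e4 + 975/1493*e5 + 195/1493*e6


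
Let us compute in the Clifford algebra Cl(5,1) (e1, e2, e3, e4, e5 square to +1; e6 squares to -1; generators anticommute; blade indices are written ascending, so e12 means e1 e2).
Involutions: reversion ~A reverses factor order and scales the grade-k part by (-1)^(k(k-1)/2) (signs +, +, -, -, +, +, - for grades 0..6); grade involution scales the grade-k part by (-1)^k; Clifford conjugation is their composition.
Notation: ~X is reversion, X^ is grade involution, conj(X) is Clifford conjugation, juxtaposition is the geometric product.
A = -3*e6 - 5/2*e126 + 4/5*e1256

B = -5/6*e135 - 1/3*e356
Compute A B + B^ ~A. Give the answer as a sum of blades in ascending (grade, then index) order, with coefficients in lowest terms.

first term: -e35 - 4/15*e123 - 2/3*e236 - 5/6*e1235 - 5/2*e1356 + 25/12*e2356
second term: e35 + 4/15*e123 + 2/3*e236 - 5/6*e1235 - 5/2*e1356 + 25/12*e2356
Answer: -5/3*e1235 - 5*e1356 + 25/6*e2356


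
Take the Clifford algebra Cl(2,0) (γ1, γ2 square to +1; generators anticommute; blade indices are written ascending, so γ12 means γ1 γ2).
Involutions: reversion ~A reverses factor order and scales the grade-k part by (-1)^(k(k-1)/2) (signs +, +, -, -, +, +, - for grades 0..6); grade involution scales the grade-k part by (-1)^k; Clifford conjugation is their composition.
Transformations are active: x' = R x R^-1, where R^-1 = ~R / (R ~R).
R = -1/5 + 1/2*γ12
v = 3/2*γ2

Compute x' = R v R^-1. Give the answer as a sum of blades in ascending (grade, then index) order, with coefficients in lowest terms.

~R = -1/5 - 1/2*γ12, and R ~R = 29/100, so R^-1 = ~R / (29/100).
R v = 3/4*γ1 - 3/10*γ2
Answer: -30/29*γ1 - 63/58*γ2


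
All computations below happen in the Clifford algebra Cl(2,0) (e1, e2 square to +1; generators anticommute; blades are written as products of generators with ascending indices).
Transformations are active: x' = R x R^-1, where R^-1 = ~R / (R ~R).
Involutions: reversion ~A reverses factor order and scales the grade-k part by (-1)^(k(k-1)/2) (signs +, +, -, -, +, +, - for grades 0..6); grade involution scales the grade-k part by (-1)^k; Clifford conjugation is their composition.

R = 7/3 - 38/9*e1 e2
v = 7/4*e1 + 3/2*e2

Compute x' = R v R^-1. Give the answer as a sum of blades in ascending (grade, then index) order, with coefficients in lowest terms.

~R = 7/3 + 38/9*e1 e2, and R ~R = 1885/81, so R^-1 = ~R / (1885/81).
R v = -9/4*e1 + 98/9*e2
Answer: -16597/7540*e1 + 2577/3770*e2


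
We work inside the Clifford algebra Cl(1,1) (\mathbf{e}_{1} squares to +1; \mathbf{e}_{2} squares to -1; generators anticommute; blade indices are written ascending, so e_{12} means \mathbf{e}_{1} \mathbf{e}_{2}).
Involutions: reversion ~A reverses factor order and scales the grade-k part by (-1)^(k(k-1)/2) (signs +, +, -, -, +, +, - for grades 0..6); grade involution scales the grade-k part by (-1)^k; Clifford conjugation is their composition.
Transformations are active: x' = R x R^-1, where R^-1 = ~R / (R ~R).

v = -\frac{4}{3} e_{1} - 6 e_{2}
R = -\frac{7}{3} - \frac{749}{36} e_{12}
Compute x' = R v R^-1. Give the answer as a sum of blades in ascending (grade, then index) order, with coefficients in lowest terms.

~R = -\frac{7}{3} + \frac{749}{36} e_{12}, and R ~R = -\frac{553945}{1296}, so R^-1 = ~R / (-\frac{553945}{1296}).
R v = -\frac{2191}{18} e_{1} - \frac{371}{27} e_{2}
Answer: \frac{148}{33915} e_{1} + \frac{66134}{11305} e_{2}


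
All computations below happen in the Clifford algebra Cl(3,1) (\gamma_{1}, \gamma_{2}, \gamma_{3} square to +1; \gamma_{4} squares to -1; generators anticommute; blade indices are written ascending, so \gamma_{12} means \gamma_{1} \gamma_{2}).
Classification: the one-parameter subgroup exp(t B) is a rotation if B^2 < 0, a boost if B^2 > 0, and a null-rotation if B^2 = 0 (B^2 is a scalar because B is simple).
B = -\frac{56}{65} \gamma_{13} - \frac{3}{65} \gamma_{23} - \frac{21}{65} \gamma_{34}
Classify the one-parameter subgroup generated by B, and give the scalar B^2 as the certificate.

B^2 term by term: the squares give (-\frac{56}{65})^2*(\gamma_{13})^2 + (-\frac{3}{65})^2*(\gamma_{23})^2 + (-\frac{21}{65})^2*(\gamma_{34})^2 = \frac{3136}{4225}*(-1) + \frac{9}{4225}*(-1) + \frac{441}{4225}*(+1) = -\frac{16}{25} (each basis 2-blade squares to minus the product of its generators' squares); cross terms between blades sharing an index anticommute and cancel. So B^2 = -\frac{16}{25}.
Answer: rotation, certificate B^2 = -\frac{16}{25}. Certificate logic: -\frac{16}{25} is a conjugation-invariant scalar, so its sign fixes rotation versus boost versus null-rotation outright.


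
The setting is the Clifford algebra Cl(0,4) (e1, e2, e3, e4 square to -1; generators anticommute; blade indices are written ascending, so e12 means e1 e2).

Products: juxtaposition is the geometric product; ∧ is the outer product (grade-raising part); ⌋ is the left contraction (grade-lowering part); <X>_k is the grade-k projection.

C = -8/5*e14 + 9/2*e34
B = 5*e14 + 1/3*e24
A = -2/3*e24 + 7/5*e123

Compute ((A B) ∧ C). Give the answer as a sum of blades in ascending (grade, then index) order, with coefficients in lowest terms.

step 1: 2/9 + 10/3*e12 + 7/15*e134 - 7*e234
step 2: -16/45*e14 + e34 + 15*e1234
Answer: -16/45*e14 + e34 + 15*e1234


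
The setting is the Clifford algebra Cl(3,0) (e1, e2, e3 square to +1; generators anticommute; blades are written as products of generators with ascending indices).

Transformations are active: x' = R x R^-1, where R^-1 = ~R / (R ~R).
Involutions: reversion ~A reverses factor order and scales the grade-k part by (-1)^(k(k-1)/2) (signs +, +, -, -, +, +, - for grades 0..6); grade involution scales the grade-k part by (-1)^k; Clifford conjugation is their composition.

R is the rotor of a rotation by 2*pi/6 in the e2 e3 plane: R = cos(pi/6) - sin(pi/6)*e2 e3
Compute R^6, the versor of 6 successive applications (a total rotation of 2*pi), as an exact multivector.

Because a rotor carries half the rotation angle, composing 6 copies of this e2 e3-plane rotor multiplies the phase: 6*(pi/6) = pi, hence R^6 = cos(pi) - sin(pi)*e2 e3.
cos(pi) = -1 and sin(pi) = 0, so R^6 = -1. The total rotation 2*pi is 1 full turn, so every vector returns to itself, yet the rotor is -1, on the OTHER sheet of the double cover (an odd number of 2*pi turns).
Answer: -1


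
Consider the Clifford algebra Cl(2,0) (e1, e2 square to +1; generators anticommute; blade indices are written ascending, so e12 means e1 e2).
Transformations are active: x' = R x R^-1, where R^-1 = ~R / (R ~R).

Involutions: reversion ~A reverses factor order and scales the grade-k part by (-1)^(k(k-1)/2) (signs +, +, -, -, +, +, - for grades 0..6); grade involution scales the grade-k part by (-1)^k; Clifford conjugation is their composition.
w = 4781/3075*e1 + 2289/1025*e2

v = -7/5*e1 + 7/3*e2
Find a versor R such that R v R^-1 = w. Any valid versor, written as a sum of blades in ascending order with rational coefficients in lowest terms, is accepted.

Construction: equal norms (both 1666/225) license R = v + w = 476/3075*e1 + 14042/3075*e2 — nothing changes along that direction, while (v - w)/2 changes sign, so v maps onto w.
Answer: 476/3075*e1 + 14042/3075*e2


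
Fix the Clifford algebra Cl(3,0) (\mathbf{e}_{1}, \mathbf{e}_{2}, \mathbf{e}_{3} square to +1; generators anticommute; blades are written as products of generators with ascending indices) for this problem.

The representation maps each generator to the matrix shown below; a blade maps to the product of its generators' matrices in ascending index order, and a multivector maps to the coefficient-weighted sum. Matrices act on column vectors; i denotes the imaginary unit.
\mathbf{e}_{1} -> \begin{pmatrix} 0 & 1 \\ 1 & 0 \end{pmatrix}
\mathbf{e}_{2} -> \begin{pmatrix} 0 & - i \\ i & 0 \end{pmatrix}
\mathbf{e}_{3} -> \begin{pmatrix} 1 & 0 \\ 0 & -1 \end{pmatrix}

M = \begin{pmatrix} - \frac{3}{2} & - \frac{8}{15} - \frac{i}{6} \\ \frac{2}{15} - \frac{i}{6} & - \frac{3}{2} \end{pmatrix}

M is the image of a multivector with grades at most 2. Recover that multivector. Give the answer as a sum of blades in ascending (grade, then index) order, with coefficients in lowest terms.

Method: 1, rho(e_{1}), rho(e_{2}), rho(e_{3}) form a trace-orthogonal basis of the 2x2 complex matrices (tr(X Y) = 2 if X = Y, else 0), so M = m0*1 + m1*rho(e_{1}) + m2*rho(e_{2}) + m3*rho(e_{3}) with m0 = tr(M)/2 = - \frac{3}{2}, m1 = tr(M rho(e_{1}))/2 = - \frac{1}{5} - \frac{i}{6}, m2 = tr(M rho(e_{2}))/2 = - \frac{i}{3}, m3 = tr(M rho(e_{3}))/2 = 0.
Multiplying table entries, the bivector images are rho(e_{1} e_{2}) = i*rho(e_{3}), rho(e_{1} e_{3}) = -i*rho(e_{2}), rho(e_{2} e_{3}) = i*rho(e_{1}); with real blade coefficients the real parts of m0..m3 are the coefficients of 1, e_{1}, e_{2}, e_{3} and the imaginary parts give the bivectors (e_{2} e_{3}: Im m1, e_{1} e_{3}: -Im m2, e_{1} e_{2}: Im m3).
Answer: -\frac{3}{2} - \frac{1}{5} e_{1} + \frac{1}{3} e_{1} e_{3} - \frac{1}{6} e_{2} e_{3}


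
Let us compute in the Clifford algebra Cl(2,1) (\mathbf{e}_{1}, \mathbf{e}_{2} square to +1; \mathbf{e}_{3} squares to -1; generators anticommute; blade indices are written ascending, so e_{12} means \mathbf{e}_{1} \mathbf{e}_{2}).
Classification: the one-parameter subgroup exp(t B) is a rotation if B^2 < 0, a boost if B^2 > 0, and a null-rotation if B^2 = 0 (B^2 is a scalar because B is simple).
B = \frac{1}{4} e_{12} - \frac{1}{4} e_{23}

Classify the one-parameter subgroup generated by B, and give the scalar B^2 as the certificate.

B^2 term by term: the squares give (\frac{1}{4})^2*(e_{12})^2 + (-\frac{1}{4})^2*(e_{23})^2 = \frac{1}{16}*(-1) + \frac{1}{16}*(+1) = 0 (each basis 2-blade squares to minus the product of its generators' squares); cross terms between blades sharing an index anticommute and cancel. So B^2 = 0.
Answer: null-rotation, certificate B^2 = 0. Note: conjugating B changes its blade decomposition but never the scalar B^2 = 0, whose sign settles the classification.


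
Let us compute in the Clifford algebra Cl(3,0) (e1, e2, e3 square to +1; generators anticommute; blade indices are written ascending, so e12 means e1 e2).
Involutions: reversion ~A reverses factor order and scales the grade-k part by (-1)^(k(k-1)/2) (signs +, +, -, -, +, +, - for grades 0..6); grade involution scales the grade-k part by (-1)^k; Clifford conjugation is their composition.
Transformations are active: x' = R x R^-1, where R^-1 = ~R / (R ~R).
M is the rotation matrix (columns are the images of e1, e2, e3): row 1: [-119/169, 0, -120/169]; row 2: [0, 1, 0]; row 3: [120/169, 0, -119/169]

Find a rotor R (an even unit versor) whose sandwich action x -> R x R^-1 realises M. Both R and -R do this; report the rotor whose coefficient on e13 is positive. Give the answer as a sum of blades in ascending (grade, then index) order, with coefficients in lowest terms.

Method: write R = a + b12*e12 + b13*e13 + b23*e23 with a^2 + b12^2 + b13^2 + b23^2 = 1 (so R^-1 = ~R). Expanding the columns R e_j ~R gives tr M = 4a^2 - 1 and, from the antisymmetric part, M21 - M12 = -4a*b12, M13 - M31 = 4a*b13, M32 - M23 = -4a*b23.
Here tr M = -69/169, so a^2 = (1 + tr M)/4 = 25/169 and a = ±5/13. Taking a = 5/13: M21 - M12 = 0, M13 - M31 = -240/169, M32 - M23 = 0, giving b12 = 0, b13 = -12/13, b23 = 0, i.e. R = 5/13 - 12/13*e13.
Its e13 coefficient is negative, so report the other preimage -R.
Answer: -5/13 + 12/13*e13. Sheet selection: the two-to-one cover makes ±R indistinguishable at the matrix level (trace -69/169), so uniqueness comes from the required sign on e13.


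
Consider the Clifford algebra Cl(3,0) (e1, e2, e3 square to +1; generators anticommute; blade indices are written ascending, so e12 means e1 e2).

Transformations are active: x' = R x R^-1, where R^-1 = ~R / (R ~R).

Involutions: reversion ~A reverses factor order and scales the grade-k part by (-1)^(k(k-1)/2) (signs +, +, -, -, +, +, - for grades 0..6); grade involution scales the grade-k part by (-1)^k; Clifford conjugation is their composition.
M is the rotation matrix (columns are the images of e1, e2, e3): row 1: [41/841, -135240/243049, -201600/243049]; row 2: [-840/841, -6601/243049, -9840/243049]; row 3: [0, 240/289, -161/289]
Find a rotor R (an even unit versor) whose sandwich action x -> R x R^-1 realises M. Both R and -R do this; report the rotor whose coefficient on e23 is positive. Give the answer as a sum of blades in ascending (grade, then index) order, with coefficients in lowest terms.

Method: write R = a + b12*e12 + b13*e13 + b23*e23 with a^2 + b12^2 + b13^2 + b23^2 = 1 (so R^-1 = ~R). Expanding the columns R e_j ~R gives tr M = 4a^2 - 1 and, from the antisymmetric part, M21 - M12 = -4a*b12, M13 - M31 = 4a*b13, M32 - M23 = -4a*b23.
Here tr M = -130153/243049, so a^2 = (1 + tr M)/4 = 28224/243049 and a = ±168/493. Taking a = 168/493: M21 - M12 = -107520/243049, M13 - M31 = -201600/243049, M32 - M23 = 211680/243049, giving b12 = 160/493, b13 = -300/493, b23 = -315/493, i.e. R = 168/493 + 160/493*e12 - 300/493*e13 - 315/493*e23.
Its e23 coefficient is negative, so report the other preimage -R.
Answer: -168/493 - 160/493*e12 + 300/493*e13 + 315/493*e23. Sheet selection: the two-to-one cover makes ±R indistinguishable at the matrix level (trace -130153/243049), so uniqueness comes from the required sign on e23.


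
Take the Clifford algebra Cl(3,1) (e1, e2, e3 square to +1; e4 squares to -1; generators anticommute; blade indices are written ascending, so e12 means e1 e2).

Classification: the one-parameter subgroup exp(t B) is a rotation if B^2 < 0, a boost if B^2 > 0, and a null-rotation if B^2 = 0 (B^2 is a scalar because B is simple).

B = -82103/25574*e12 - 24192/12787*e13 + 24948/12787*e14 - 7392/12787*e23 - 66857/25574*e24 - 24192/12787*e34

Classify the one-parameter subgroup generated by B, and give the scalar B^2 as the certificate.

B^2 term by term: the squares give (-82103/25574)^2*(e12)^2 + (-24192/12787)^2*(e13)^2 + (24948/12787)^2*(e14)^2 + (-7392/12787)^2*(e23)^2 + (-66857/25574)^2*(e24)^2 + (-24192/12787)^2*(e34)^2 = 6740902609/654029476*(-1) + 585252864/163507369*(-1) + 622402704/163507369*(+1) + 54641664/163507369*(-1) + 4469858449/654029476*(+1) + 585252864/163507369*(+1) = 0 (each basis 2-blade squares to minus the product of its generators' squares); cross terms between blades sharing an index anticommute and cancel; the commuting (index-disjoint) pairs give grade-4 terms 2*c*c'*(blade product), which cancel blade by blade — e1234: 1986235776/163507369 - 1617404544/163507369 - 368831232/163507369 = 0 — confirming B is simple. So B^2 = 0.
Answer: null-rotation, certificate B^2 = 0. Note: conjugating B changes its blade decomposition but never the scalar B^2 = 0, whose sign settles the classification.


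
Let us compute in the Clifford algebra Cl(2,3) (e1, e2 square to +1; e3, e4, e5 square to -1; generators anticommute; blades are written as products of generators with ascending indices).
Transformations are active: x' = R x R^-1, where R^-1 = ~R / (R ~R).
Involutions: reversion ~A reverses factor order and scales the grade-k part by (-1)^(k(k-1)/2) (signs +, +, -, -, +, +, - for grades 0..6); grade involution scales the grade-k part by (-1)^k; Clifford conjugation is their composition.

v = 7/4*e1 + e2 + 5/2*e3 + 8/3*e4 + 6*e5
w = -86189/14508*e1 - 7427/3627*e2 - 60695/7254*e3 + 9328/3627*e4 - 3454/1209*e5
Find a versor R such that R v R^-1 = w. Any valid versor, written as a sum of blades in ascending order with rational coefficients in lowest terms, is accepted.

Reasoning: v^2 = w^2 = -6523/144 since conjugation preserves the quadratic form; R = v + w = -15200/3627*e1 - 3800/3627*e2 - 21280/3627*e3 + 19000/3627*e4 + 3800/1209*e5 is then valid when invertible, keeping its own part and reversing (v - w)/2.
Answer: -15200/3627*e1 - 3800/3627*e2 - 21280/3627*e3 + 19000/3627*e4 + 3800/1209*e5


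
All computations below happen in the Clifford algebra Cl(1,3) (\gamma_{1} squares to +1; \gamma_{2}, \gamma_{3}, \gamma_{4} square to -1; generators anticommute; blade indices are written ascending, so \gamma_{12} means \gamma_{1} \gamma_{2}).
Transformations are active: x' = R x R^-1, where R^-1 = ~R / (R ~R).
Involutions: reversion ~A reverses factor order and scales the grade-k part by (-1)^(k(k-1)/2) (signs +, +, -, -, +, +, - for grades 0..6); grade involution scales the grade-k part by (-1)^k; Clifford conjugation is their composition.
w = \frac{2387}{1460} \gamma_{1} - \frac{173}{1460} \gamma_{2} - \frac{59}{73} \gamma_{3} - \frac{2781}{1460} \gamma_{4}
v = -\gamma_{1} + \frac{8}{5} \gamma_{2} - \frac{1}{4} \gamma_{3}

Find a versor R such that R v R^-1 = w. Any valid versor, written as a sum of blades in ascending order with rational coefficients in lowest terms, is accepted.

Here q(v) = q(w) = -\frac{649}{400}; the classical choice R = v + w = \frac{927}{1460} \gamma_{1} + \frac{2163}{1460} \gamma_{2} - \frac{309}{292} \gamma_{3} - \frac{2781}{1460} \gamma_{4} then realises v -> w under the sandwich.
Answer: \frac{927}{1460} \gamma_{1} + \frac{2163}{1460} \gamma_{2} - \frac{309}{292} \gamma_{3} - \frac{2781}{1460} \gamma_{4}


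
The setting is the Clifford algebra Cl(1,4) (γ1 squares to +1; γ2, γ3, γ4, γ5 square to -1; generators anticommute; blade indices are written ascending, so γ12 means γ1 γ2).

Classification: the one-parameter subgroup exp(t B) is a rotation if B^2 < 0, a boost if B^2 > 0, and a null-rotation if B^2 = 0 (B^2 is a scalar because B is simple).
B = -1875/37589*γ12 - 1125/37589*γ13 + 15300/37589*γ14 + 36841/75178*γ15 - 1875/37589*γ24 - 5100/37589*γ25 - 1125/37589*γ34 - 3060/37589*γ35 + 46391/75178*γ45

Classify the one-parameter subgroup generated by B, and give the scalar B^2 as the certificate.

B^2 term by term: the squares give (-1875/37589)^2*(γ12)^2 + (-1125/37589)^2*(γ13)^2 + (15300/37589)^2*(γ14)^2 + (36841/75178)^2*(γ15)^2 + (-1875/37589)^2*(γ24)^2 + (-5100/37589)^2*(γ25)^2 + (-1125/37589)^2*(γ34)^2 + (-3060/37589)^2*(γ35)^2 + (46391/75178)^2*(γ45)^2 = 3515625/1412932921*(+1) + 1265625/1412932921*(+1) + 234090000/1412932921*(+1) + 1357259281/5651731684*(+1) + 3515625/1412932921*(-1) + 26010000/1412932921*(-1) + 1265625/1412932921*(-1) + 9363600/1412932921*(-1) + 2152124881/5651731684*(-1) = 0 (each basis 2-blade squares to minus the product of its generators' squares); cross terms between blades sharing an index anticommute and cancel; the commuting (index-disjoint) pairs give grade-4 terms 2*c*c'*(blade product), which cancel blade by blade — γ1234: 4218750/1412932921 - 4218750/1412932921 = 0; γ1235: 11475000/1412932921 - 11475000/1412932921 = 0; γ1245: -86983125/1412932921 + 156060000/1412932921 - 69076875/1412932921 = 0; γ1345: -52189875/1412932921 + 93636000/1412932921 - 41446125/1412932921 = 0; γ2345: -11475000/1412932921 + 11475000/1412932921 = 0 — confirming B is simple. So B^2 = 0.
Answer: null-rotation, certificate B^2 = 0. B^2 = 0 is basis-independent, so its sign is the whole story.


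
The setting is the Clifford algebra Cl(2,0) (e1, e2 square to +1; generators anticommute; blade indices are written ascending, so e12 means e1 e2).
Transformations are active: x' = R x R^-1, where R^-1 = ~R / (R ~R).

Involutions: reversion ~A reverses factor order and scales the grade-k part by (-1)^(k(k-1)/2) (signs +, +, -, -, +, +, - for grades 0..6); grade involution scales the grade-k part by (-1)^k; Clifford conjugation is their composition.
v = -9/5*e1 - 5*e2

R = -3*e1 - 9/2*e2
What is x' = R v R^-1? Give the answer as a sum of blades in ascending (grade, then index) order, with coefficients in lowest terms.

~R = -3*e1 - 9/2*e2, and R ~R = 117/4, so R^-1 = ~R / (117/4).
R v = 279/10 + 69/10*e12
Answer: -51/13*e1 - 233/65*e2


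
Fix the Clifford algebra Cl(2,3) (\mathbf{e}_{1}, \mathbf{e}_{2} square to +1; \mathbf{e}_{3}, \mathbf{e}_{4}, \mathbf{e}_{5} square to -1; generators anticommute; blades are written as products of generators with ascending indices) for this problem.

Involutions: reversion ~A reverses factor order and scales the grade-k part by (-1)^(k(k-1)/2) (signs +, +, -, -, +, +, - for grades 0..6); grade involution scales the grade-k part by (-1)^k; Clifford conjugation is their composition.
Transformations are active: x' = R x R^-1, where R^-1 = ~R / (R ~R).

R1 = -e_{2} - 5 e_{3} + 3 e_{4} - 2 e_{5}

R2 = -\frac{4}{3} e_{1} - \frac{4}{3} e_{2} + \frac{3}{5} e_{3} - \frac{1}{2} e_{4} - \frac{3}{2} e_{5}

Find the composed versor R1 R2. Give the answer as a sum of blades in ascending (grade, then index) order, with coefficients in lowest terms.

Distribute over the terms of R1 (each basis-blade product reordered to ascending indices, repeated generators contracted through their squares):
(-e_{2}) R2 = \frac{4}{3} - \frac{4}{3} e_{1} e_{2} - \frac{3}{5} e_{2} e_{3} + \frac{1}{2} e_{2} e_{4} + \frac{3}{2} e_{2} e_{5}
(-5 e_{3}) R2 = 3 - \frac{20}{3} e_{1} e_{3} - \frac{20}{3} e_{2} e_{3} + \frac{5}{2} e_{3} e_{4} + \frac{15}{2} e_{3} e_{5}
(3 e_{4}) R2 = \frac{3}{2} + 4 e_{1} e_{4} + 4 e_{2} e_{4} - \frac{9}{5} e_{3} e_{4} - \frac{9}{2} e_{4} e_{5}
(-2 e_{5}) R2 = -3 - \frac{8}{3} e_{1} e_{5} - \frac{8}{3} e_{2} e_{5} + \frac{6}{5} e_{3} e_{5} - e_{4} e_{5}
Summing the partial products and collecting blades:
Answer: \frac{17}{6} - \frac{4}{3} e_{1} e_{2} - \frac{20}{3} e_{1} e_{3} + 4 e_{1} e_{4} - \frac{8}{3} e_{1} e_{5} - \frac{109}{15} e_{2} e_{3} + \frac{9}{2} e_{2} e_{4} - \frac{7}{6} e_{2} e_{5} + \frac{7}{10} e_{3} e_{4} + \frac{87}{10} e_{3} e_{5} - \frac{11}{2} e_{4} e_{5}


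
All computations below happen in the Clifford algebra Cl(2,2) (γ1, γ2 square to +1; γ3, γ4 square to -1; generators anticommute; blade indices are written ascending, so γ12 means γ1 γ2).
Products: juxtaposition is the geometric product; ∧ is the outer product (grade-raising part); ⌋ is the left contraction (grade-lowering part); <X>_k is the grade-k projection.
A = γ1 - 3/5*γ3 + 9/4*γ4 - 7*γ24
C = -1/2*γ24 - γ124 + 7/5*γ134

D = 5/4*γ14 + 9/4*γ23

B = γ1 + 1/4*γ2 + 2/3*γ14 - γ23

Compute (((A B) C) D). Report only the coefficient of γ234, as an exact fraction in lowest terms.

step 1: 1 + 3/2*γ1 + 3/5*γ2 + 29/12*γ4 + 59/12*γ12 + 3/5*γ13 - 9/4*γ14 + 3/20*γ23 - 9/16*γ24 + 7*γ34 - γ123 - 7*γ124 + 2/5*γ134 - 9/4*γ234
step 2: 5377/800 - 459/80*γ1 - 83/24*γ2 + 81/40*γ3 + 1637/300*γ4 + 47/120*γ12 - 17/15*γ13 - 223/120*γ14 - 59/10*γ23 - 3/5*γ24 + 47/40*γ34 + 513/80*γ123 - 49/25*γ124 + 21/20*γ134 - 449/60*γ234 - 27/50*γ1234
step 3: -7487/480 + 20399/960*γ1 + 1121/160*γ2 - 291/32*γ3 - 7683/320*γ4 - 9/5*γ12 - 47/80*γ13 + 22997/3200*γ14 + 46233/3200*γ23 + 517/240*γ24 + 1/15*γ34 - 21373/960*γ123 + 3209/480*γ124 - 5553/800*γ134 + 32469/1600*γ234 - 1849/160*γ1234
Answer: 32469/1600


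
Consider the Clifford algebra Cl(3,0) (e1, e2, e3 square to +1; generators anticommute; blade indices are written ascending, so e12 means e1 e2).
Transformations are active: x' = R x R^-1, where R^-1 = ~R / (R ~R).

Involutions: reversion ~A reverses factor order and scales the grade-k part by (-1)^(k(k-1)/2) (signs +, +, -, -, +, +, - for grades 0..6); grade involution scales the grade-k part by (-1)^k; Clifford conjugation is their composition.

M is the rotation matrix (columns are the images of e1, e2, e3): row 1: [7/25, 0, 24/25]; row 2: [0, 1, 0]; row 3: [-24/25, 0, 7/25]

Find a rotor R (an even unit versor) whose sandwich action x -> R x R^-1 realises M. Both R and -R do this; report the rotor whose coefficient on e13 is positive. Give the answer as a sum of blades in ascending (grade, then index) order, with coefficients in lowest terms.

Method: write R = a + b12*e12 + b13*e13 + b23*e23 with a^2 + b12^2 + b13^2 + b23^2 = 1 (so R^-1 = ~R). Expanding the columns R e_j ~R gives tr M = 4a^2 - 1 and, from the antisymmetric part, M21 - M12 = -4a*b12, M13 - M31 = 4a*b13, M32 - M23 = -4a*b23.
Here tr M = 39/25, so a^2 = (1 + tr M)/4 = 16/25 and a = ±4/5. Taking a = 4/5: M21 - M12 = 0, M13 - M31 = 48/25, M32 - M23 = 0, giving b12 = 0, b13 = 3/5, b23 = 0, i.e. R = 4/5 + 3/5*e13.
Its e13 coefficient is already positive.
Answer: 4/5 + 3/5*e13. Recall the cover is two-to-one: with M of trace 39/25, both preimages act alike, and the stated e13 sign chooses the sheet.


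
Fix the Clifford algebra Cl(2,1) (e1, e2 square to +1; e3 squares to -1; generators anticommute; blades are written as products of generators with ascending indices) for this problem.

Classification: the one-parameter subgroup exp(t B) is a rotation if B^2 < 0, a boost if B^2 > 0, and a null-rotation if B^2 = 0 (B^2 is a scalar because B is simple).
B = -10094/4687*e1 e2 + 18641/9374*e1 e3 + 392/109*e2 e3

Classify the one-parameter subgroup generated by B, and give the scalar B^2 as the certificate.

B^2 term by term: the squares give (-10094/4687)^2*(e1 e2)^2 + (18641/9374)^2*(e1 e3)^2 + (392/109)^2*(e2 e3)^2 = 101888836/21967969*(-1) + 347486881/87871876*(+1) + 153664/11881*(+1) = 49/4 (each basis 2-blade squares to minus the product of its generators' squares); cross terms between blades sharing an index anticommute and cancel. So B^2 = 49/4.
Answer: boost, certificate B^2 = 49/4. One invariant decides it: the square 49/4 survives every conjugation, and its sign is exactly the classification.


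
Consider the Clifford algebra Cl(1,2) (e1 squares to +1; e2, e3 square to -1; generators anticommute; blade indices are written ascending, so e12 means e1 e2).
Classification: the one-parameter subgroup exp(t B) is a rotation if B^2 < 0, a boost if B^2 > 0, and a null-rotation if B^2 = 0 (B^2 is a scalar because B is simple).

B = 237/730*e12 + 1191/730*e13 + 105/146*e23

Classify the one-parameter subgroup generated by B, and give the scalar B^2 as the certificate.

B^2 term by term: the squares give (237/730)^2*(e12)^2 + (1191/730)^2*(e13)^2 + (105/146)^2*(e23)^2 = 56169/532900*(+1) + 1418481/532900*(+1) + 11025/21316*(-1) = 9/4 (each basis 2-blade squares to minus the product of its generators' squares); cross terms between blades sharing an index anticommute and cancel. So B^2 = 9/4.
Answer: boost, certificate B^2 = 9/4. The scalar 9/4 is the complete invariant here: its sign names the subgroup type.


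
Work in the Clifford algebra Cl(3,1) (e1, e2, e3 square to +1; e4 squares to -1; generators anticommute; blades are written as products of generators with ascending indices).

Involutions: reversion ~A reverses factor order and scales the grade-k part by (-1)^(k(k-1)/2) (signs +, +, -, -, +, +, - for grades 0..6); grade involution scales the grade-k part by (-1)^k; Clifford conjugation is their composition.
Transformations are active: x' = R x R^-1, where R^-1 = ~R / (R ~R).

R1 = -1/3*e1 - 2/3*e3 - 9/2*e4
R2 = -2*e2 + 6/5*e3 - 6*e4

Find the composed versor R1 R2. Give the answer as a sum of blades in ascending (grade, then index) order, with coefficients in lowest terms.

Distribute over the terms of R1 (each basis-blade product reordered to ascending indices, repeated generators contracted through their squares):
(-1/3*e1) R2 = 2/3*e1 e2 - 2/5*e1 e3 + 2*e1 e4
(-2/3*e3) R2 = -4/5 - 4/3*e2 e3 + 4*e3 e4
(-9/2*e4) R2 = -27 - 9*e2 e4 + 27/5*e3 e4
Summing the partial products and collecting blades:
Answer: -139/5 + 2/3*e1 e2 - 2/5*e1 e3 + 2*e1 e4 - 4/3*e2 e3 - 9*e2 e4 + 47/5*e3 e4


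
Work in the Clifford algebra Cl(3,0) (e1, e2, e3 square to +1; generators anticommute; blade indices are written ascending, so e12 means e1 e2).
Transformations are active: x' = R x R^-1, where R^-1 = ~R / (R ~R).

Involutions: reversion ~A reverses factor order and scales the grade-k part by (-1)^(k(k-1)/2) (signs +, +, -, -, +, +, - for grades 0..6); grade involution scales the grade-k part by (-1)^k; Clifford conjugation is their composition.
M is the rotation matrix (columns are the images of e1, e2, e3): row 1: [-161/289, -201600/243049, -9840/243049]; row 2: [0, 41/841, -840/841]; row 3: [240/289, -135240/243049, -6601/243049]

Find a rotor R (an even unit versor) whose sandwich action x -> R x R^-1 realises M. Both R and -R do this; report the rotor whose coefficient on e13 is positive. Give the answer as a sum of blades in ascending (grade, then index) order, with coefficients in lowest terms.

Method: write R = a + b12*e12 + b13*e13 + b23*e23 with a^2 + b12^2 + b13^2 + b23^2 = 1 (so R^-1 = ~R). Expanding the columns R e_j ~R gives tr M = 4a^2 - 1 and, from the antisymmetric part, M21 - M12 = -4a*b12, M13 - M31 = 4a*b13, M32 - M23 = -4a*b23.
Here tr M = -130153/243049, so a^2 = (1 + tr M)/4 = 28224/243049 and a = ±168/493. Taking a = 168/493: M21 - M12 = 201600/243049, M13 - M31 = -211680/243049, M32 - M23 = 107520/243049, giving b12 = -300/493, b13 = -315/493, b23 = -160/493, i.e. R = 168/493 - 300/493*e12 - 315/493*e13 - 160/493*e23.
Its e13 coefficient is negative, so report the other preimage -R.
Answer: -168/493 + 300/493*e12 + 315/493*e13 + 160/493*e23. Recall the cover is two-to-one: with M of trace -130153/243049, both preimages act alike, and the stated e13 sign chooses the sheet.


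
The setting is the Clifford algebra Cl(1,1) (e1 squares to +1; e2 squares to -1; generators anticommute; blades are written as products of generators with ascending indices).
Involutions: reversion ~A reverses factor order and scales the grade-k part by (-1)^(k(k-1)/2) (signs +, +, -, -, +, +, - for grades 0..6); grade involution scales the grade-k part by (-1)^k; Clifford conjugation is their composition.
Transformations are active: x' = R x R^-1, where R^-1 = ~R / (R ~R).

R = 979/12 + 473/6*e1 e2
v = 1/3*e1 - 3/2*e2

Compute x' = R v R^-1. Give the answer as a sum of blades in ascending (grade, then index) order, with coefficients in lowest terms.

~R = 979/12 - 473/6*e1 e2, and R ~R = 21175/48, so R^-1 = ~R / (21175/48).
R v = 1309/9*e1 - 10703/72*e2
Answer: 12029/225*e1 - 24067/450*e2


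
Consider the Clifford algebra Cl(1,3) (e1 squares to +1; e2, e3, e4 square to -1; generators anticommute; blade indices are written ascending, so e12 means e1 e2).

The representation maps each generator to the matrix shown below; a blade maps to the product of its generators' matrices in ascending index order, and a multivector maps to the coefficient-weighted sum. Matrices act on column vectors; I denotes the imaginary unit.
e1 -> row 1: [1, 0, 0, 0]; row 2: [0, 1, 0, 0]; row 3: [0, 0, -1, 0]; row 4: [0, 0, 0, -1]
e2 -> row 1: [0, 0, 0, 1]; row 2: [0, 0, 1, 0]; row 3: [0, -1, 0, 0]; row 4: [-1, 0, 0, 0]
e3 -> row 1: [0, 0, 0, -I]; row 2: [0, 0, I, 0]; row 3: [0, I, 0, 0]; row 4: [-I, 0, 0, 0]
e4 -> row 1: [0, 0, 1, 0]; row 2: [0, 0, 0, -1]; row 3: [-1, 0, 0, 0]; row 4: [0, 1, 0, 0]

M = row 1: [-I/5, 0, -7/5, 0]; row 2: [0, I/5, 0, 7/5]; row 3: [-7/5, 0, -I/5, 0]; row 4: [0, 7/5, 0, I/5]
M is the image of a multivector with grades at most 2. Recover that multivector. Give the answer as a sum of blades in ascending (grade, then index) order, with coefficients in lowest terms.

Method: the blade images are trace-orthogonal — tr(rho(e_A) rho(e_B)^-1) = 4 if A = B and 0 otherwise — and rho(e_A)^-1 = (e_A)^2 * rho(e_A) with (e_A)^2 = +1 or -1, so the coefficient of e_A in the preimage is (e_A)^2 * tr(M rho(e_A))/4.
Nonzero projections over blades of grade <= 2: e14: (e14)^2 = +1, tr(M rho(e14)) = -28/5, coefficient -7/5; e23: (e23)^2 = -1, tr(M rho(e23)) = -4/5, coefficient 1/5. Every other blade of grade <= 2 projects to 0.
Answer: -7/5*e14 + 1/5*e23


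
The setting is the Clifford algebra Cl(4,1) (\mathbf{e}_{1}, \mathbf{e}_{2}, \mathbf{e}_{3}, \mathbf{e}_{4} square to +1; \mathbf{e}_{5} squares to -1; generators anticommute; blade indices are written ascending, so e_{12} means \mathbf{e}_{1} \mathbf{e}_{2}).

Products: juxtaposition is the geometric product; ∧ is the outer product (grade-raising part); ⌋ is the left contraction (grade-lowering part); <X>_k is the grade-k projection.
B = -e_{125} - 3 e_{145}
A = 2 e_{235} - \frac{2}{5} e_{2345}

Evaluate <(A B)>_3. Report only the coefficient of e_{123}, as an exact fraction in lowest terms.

step 1: -2 e_{13} + \frac{6}{5} e_{123} + \frac{2}{5} e_{134} + 6 e_{1234}
step 2: \frac{6}{5} e_{123} + \frac{2}{5} e_{134}
Answer: \frac{6}{5}


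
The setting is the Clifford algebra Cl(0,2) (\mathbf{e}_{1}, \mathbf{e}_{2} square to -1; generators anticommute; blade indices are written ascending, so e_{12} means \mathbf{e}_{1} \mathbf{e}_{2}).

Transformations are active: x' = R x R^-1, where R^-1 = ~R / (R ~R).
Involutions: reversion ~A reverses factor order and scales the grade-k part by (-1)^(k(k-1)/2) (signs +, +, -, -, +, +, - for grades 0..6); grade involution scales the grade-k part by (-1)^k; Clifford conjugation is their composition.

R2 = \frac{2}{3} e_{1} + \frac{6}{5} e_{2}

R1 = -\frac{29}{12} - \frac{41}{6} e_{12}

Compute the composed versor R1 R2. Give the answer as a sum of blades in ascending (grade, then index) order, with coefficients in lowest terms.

Distribute over the terms of R1 (each basis-blade product reordered to ascending indices, repeated generators contracted through their squares):
(-\frac{29}{12}) R2 = -\frac{29}{18} e_{1} - \frac{29}{10} e_{2}
(-\frac{41}{6} e_{12}) R2 = \frac{41}{5} e_{1} - \frac{41}{9} e_{2}
Summing the partial products and collecting blades:
Answer: \frac{593}{90} e_{1} - \frac{671}{90} e_{2}
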